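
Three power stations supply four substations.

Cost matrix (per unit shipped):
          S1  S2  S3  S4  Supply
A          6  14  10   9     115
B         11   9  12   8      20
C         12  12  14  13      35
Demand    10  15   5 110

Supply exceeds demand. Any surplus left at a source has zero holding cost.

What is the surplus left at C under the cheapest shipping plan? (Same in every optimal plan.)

30

Minimum-cost shipments:
  A–S1: 10 × 6 = 60
  A–S3: 5 × 10 = 50
  A–S4: 100 × 9 = 900
  B–S2: 10 × 9 = 90
  B–S4: 10 × 8 = 80
  C–S2: 5 × 12 = 60
Total cost = 1240.
C ships 5 of its 35, leaving 30.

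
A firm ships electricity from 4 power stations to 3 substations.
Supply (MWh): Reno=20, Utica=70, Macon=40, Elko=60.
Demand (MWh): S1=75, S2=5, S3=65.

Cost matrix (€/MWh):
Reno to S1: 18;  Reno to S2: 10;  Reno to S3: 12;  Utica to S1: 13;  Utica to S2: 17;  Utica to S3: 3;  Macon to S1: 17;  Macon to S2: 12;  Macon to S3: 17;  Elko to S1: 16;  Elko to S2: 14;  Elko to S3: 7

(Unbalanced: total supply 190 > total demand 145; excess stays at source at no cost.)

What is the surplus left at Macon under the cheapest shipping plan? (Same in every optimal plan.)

Minimum-cost shipments:
  Reno to S2: 5 × €10 = €50
  Utica to S1: 5 × €13 = €65
  Utica to S3: 65 × €3 = €195
  Macon to S1: 10 × €17 = €170
  Elko to S1: 60 × €16 = €960
Total cost = €1440.
Macon ships 10 of its 40, leaving 30.

30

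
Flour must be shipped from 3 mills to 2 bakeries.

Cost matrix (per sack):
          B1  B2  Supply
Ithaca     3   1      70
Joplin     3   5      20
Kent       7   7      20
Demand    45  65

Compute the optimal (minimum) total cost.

A cheapest plan:
  Ithaca–B1: 5 sacks
  Ithaca–B2: 65 sacks
  Joplin–B1: 20 sacks
  Kent–B1: 20 sacks
Total cost = 280.

280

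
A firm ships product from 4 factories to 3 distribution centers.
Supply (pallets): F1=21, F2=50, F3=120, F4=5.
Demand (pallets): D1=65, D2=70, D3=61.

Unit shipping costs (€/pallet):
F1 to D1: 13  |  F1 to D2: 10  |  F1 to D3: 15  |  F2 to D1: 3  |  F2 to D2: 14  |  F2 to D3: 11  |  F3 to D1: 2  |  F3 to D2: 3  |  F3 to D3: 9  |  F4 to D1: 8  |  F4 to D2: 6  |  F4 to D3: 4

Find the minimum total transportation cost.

1040

An optimal shipping plan:
  F1–D3: 21 × €15 = €315
  F2–D1: 50 × €3 = €150
  F3–D1: 15 × €2 = €30
  F3–D2: 70 × €3 = €210
  F3–D3: 35 × €9 = €315
  F4–D3: 5 × €4 = €20
Total = 315 + 150 + 30 + 210 + 315 + 20 = €1040.
(Supply check: F1 ships 21; F2 ships 50; F3 ships 120; F4 ships 5.)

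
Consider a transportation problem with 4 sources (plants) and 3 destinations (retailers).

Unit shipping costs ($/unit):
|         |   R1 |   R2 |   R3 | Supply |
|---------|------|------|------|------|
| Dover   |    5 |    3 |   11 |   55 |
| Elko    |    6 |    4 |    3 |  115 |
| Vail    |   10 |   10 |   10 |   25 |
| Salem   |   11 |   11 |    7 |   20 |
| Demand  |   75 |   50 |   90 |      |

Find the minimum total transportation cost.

An optimal shipping plan:
  Dover–R1: 5 × $5 = $25
  Dover–R2: 50 × $3 = $150
  Elko–R1: 45 × $6 = $270
  Elko–R3: 70 × $3 = $210
  Vail–R1: 25 × $10 = $250
  Salem–R3: 20 × $7 = $140
Total = 25 + 150 + 270 + 210 + 250 + 140 = $1045.

1045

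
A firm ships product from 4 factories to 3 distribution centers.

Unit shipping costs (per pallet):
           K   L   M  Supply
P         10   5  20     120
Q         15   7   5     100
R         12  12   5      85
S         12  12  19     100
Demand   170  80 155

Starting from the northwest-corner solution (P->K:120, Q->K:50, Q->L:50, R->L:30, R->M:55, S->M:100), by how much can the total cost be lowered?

Current plan cost = 120·10 + 50·15 + 50·7 + 30·12 + 55·5 + 100·19 = 4835.
Optimal plan:
  P to K: 40 × 10 = 400
  P to L: 80 × 5 = 400
  Q to M: 100 × 5 = 500
  R to K: 30 × 12 = 360
  R to M: 55 × 5 = 275
  S to K: 100 × 12 = 1200
Optimal cost = 3135.
Saving = 4835 − 3135 = 1700.

1700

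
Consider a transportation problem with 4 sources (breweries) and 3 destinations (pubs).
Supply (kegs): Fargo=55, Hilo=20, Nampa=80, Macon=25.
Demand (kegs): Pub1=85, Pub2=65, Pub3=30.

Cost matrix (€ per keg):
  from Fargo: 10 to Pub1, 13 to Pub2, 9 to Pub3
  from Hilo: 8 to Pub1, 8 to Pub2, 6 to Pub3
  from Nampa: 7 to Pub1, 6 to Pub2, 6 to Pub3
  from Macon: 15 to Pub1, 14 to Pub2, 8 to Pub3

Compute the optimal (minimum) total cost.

1395

Optimal allocation:
  Fargo->Pub1: 55 × €10 = €550
  Hilo->Pub1: 15 × €8 = €120
  Hilo->Pub3: 5 × €6 = €30
  Nampa->Pub1: 15 × €7 = €105
  Nampa->Pub2: 65 × €6 = €390
  Macon->Pub3: 25 × €8 = €200
Total = 550 + 120 + 30 + 105 + 390 + 200 = €1395.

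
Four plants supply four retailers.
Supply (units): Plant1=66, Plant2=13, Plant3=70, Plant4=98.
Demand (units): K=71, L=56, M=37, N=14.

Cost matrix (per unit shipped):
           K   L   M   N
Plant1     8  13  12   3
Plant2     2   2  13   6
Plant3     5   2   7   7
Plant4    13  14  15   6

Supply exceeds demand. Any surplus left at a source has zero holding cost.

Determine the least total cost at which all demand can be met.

An optimal shipping plan:
  Plant1->K: 58 × 8 = 464
  Plant1->N: 8 × 3 = 24
  Plant2->K: 13 × 2 = 26
  Plant3->L: 56 × 2 = 112
  Plant3->M: 14 × 7 = 98
  Plant4->M: 23 × 15 = 345
  Plant4->N: 6 × 6 = 36
Total = 464 + 24 + 26 + 112 + 98 + 345 + 36 = 1105.

1105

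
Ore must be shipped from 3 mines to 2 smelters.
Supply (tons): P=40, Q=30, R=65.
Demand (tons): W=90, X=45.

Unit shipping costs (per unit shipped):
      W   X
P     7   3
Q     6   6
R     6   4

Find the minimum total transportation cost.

680

One minimum-cost allocation:
  P->X: 40 × 3 = 120
  Q->W: 30 × 6 = 180
  R->W: 60 × 6 = 360
  R->X: 5 × 4 = 20
Total = 120 + 180 + 360 + 20 = 680.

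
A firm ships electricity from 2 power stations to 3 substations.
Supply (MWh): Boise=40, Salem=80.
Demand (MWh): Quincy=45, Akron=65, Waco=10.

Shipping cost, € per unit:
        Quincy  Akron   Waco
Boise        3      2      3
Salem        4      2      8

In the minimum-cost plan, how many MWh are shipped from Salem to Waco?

0

Optimal shipments:
  Boise→Quincy: 30 × €3 = €90
  Boise→Waco: 10 × €3 = €30
  Salem→Quincy: 15 × €4 = €60
  Salem→Akron: 65 × €2 = €130
Total cost = €310.
The route Salem→Waco is not used.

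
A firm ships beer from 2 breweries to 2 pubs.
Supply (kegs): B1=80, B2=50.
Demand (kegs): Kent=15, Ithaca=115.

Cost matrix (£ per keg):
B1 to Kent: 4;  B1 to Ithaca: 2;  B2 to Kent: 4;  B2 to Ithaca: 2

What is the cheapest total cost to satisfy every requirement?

290

An optimal shipping plan:
  B1→Ithaca: 80 × £2 = £160
  B2→Kent: 15 × £4 = £60
  B2→Ithaca: 35 × £2 = £70
Total = 160 + 60 + 70 = £290.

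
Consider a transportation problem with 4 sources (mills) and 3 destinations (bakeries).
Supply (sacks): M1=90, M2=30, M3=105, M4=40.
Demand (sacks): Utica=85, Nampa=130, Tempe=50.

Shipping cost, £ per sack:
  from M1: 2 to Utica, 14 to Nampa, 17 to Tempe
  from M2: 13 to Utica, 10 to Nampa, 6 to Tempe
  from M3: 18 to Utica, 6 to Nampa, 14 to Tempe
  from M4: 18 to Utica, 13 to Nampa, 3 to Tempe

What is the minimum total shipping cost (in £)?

An optimal shipping plan:
  M1 to Utica: 85 sacks
  M1 to Nampa: 5 sacks
  M2 to Nampa: 20 sacks
  M2 to Tempe: 10 sacks
  M3 to Nampa: 105 sacks
  M4 to Tempe: 40 sacks
Total cost = £1250.
(Supply check: M1 ships 90; M2 ships 30; M3 ships 105; M4 ships 40.)

1250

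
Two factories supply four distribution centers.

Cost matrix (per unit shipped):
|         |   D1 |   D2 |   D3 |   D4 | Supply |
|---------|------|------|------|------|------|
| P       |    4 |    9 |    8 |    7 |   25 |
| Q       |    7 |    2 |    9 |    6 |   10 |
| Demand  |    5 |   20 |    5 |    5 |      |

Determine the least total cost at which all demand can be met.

205

An optimal shipping plan:
  P–D1: 5 pallets
  P–D2: 10 pallets
  P–D3: 5 pallets
  P–D4: 5 pallets
  Q–D2: 10 pallets
Total cost = 205.
(Supply check: P ships 25; Q ships 10.)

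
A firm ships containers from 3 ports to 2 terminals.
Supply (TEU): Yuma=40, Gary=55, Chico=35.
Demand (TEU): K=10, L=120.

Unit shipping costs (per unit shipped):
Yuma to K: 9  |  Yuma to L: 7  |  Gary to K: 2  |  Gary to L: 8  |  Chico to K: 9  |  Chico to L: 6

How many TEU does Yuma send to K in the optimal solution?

Solving gives:
  Yuma→L: 40 × 7 = 280
  Gary→K: 10 × 2 = 20
  Gary→L: 45 × 8 = 360
  Chico→L: 35 × 6 = 210
Total cost = 870.
The route Yuma→K is not used.

0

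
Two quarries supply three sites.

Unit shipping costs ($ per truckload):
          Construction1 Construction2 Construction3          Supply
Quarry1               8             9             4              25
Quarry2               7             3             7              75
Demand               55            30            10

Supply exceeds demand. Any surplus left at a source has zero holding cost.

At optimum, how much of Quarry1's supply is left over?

Minimum-cost shipments:
  Quarry1–Construction1: 10 × $8 = $80
  Quarry1–Construction3: 10 × $4 = $40
  Quarry2–Construction1: 45 × $7 = $315
  Quarry2–Construction2: 30 × $3 = $90
Total cost = $525.
Quarry1 ships 20 of its 25, leaving 5.

5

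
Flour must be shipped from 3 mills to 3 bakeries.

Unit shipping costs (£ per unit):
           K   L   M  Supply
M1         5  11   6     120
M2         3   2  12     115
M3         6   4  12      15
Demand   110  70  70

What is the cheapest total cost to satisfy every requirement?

Optimal allocation:
  M1–K: 50 × £5 = £250
  M1–M: 70 × £6 = £420
  M2–K: 60 × £3 = £180
  M2–L: 55 × £2 = £110
  M3–L: 15 × £4 = £60
Total = 250 + 420 + 180 + 110 + 60 = £1020.

1020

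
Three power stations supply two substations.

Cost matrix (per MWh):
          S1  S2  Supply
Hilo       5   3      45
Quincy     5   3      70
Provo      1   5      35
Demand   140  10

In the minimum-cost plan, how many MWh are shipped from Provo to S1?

35

The minimum-cost plan:
  Hilo–S1: 35 × 5 = 175
  Hilo–S2: 10 × 3 = 30
  Quincy–S1: 70 × 5 = 350
  Provo–S1: 35 × 1 = 35
Total cost = 590.
So Provo→S1 carries 35 MWh.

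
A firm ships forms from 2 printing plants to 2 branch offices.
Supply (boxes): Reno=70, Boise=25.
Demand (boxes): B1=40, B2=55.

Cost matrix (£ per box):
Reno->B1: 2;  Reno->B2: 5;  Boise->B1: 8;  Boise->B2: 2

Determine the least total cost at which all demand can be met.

An optimal shipping plan:
  Reno->B1: 40 × £2 = £80
  Reno->B2: 30 × £5 = £150
  Boise->B2: 25 × £2 = £50
Total = 80 + 150 + 50 = £280.

280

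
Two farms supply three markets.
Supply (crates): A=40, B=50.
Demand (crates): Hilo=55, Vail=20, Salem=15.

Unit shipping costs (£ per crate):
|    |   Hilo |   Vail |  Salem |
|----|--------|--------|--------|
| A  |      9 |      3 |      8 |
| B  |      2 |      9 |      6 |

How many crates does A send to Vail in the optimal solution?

Optimal shipments:
  A→Hilo: 5 × £9 = £45
  A→Vail: 20 × £3 = £60
  A→Salem: 15 × £8 = £120
  B→Hilo: 50 × £2 = £100
Total cost = £325.
So A→Vail carries 20 crates.

20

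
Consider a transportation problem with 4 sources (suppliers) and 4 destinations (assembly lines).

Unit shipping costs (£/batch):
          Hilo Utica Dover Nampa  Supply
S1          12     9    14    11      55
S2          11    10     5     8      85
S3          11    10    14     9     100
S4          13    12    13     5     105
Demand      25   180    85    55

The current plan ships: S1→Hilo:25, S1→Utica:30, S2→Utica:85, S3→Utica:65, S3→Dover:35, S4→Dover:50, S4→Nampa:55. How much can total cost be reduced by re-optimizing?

665

Current plan cost = 25·12 + 30·9 + 85·10 + 65·10 + 35·14 + 50·13 + 55·5 = £3485.
Optimal plan:
  S1 to Utica: 55 × £9 = £495
  S2 to Dover: 85 × £5 = £425
  S3 to Hilo: 25 × £11 = £275
  S3 to Utica: 75 × £10 = £750
  S4 to Utica: 50 × £12 = £600
  S4 to Nampa: 55 × £5 = £275
Optimal cost = £2820.
Saving = 3485 − 2820 = £665.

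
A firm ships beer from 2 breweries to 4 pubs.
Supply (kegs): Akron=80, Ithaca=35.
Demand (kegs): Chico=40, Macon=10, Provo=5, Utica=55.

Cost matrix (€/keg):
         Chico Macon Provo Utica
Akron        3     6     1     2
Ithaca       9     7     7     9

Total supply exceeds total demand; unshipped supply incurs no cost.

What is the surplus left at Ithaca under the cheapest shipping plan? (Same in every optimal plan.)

5

Minimum-cost shipments:
  Akron to Chico: 20 × €3 = €60
  Akron to Provo: 5 × €1 = €5
  Akron to Utica: 55 × €2 = €110
  Ithaca to Chico: 20 × €9 = €180
  Ithaca to Macon: 10 × €7 = €70
Total cost = €425.
Ithaca ships 30 of its 35, leaving 5.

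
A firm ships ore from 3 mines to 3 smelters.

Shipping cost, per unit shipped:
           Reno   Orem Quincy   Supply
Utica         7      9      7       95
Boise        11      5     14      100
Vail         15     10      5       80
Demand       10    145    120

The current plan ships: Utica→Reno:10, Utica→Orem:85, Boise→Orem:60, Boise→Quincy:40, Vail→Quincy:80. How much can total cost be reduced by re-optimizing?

440

Current plan cost = 10·7 + 85·9 + 60·5 + 40·14 + 80·5 = 2095.
Optimal plan:
  Utica->Reno: 10 × 7 = 70
  Utica->Orem: 45 × 9 = 405
  Utica->Quincy: 40 × 7 = 280
  Boise->Orem: 100 × 5 = 500
  Vail->Quincy: 80 × 5 = 400
Optimal cost = 1655.
Saving = 2095 − 1655 = 440.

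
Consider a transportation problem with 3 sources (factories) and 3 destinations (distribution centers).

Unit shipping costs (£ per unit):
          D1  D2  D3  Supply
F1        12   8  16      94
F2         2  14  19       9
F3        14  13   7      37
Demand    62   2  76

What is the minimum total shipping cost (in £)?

1553

One minimum-cost allocation:
  F1–D1: 53 pallets
  F1–D2: 2 pallets
  F1–D3: 39 pallets
  F2–D1: 9 pallets
  F3–D3: 37 pallets
Total cost = £1553.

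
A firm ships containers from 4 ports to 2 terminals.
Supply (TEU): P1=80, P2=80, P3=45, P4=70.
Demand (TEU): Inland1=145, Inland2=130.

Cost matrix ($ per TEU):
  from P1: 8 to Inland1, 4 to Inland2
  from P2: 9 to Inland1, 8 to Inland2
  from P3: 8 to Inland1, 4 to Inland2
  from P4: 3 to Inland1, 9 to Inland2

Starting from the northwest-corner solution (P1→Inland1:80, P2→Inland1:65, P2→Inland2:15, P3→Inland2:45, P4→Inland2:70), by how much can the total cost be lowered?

730

Current plan cost = 80·8 + 65·9 + 15·8 + 45·4 + 70·9 = $2155.
Optimal plan:
  P1→Inland2: 80 × $4 = $320
  P2→Inland1: 75 × $9 = $675
  P2→Inland2: 5 × $8 = $40
  P3→Inland2: 45 × $4 = $180
  P4→Inland1: 70 × $3 = $210
Optimal cost = $1425.
Saving = 2155 − 1425 = $730.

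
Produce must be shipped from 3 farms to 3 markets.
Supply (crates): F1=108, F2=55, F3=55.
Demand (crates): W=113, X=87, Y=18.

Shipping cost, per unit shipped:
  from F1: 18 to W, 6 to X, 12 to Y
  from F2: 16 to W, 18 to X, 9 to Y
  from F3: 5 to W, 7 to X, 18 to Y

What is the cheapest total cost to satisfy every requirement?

Optimal allocation:
  F1 to W: 21 crates
  F1 to X: 87 crates
  F2 to W: 37 crates
  F2 to Y: 18 crates
  F3 to W: 55 crates
Total cost = 1929.
(Supply check: F1 ships 108; F2 ships 55; F3 ships 55.)

1929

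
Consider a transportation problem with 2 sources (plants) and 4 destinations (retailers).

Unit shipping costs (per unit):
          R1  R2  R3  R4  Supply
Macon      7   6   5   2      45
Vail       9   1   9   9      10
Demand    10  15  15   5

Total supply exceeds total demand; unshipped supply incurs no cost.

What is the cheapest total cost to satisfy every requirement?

One minimum-cost allocation:
  Macon->R1: 10 units
  Macon->R2: 5 units
  Macon->R3: 15 units
  Macon->R4: 5 units
  Vail->R2: 10 units
Total cost = 195.

195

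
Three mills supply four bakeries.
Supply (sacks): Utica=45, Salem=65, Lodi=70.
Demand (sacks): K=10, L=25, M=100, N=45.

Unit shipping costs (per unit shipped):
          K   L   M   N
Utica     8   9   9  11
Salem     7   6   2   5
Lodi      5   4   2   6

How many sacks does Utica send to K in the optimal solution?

10

Optimal shipments:
  Utica->K: 10 × 8 = 80
  Utica->L: 25 × 9 = 225
  Utica->N: 10 × 11 = 110
  Salem->M: 30 × 2 = 60
  Salem->N: 35 × 5 = 175
  Lodi->M: 70 × 2 = 140
Total cost = 790.
So Utica→K carries 10 sacks.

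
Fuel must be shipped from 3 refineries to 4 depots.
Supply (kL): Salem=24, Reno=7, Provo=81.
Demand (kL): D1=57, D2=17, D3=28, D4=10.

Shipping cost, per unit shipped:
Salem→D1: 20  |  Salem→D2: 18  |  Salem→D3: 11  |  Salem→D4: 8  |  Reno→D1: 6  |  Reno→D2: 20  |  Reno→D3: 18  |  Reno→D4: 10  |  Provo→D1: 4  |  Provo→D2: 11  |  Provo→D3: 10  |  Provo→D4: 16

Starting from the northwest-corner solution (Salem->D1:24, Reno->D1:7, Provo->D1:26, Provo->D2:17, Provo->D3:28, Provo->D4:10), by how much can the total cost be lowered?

450

Current plan cost = 24·20 + 7·6 + 26·4 + 17·11 + 28·10 + 10·16 = 1253.
Optimal plan:
  Salem→D3: 14 kL
  Salem→D4: 10 kL
  Reno→D1: 7 kL
  Provo→D1: 50 kL
  Provo→D2: 17 kL
  Provo→D3: 14 kL
Optimal cost = 803.
Saving = 1253 − 803 = 450.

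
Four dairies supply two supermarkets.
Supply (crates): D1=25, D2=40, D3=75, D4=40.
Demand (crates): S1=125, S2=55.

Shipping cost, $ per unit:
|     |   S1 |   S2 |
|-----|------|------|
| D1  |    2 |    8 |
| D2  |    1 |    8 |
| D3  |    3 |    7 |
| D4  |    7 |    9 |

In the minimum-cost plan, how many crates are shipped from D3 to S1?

Optimal shipments:
  D1–S1: 25 × $2 = $50
  D2–S1: 40 × $1 = $40
  D3–S1: 60 × $3 = $180
  D3–S2: 15 × $7 = $105
  D4–S2: 40 × $9 = $360
Total cost = $735.
So D3→S1 carries 60 crates.

60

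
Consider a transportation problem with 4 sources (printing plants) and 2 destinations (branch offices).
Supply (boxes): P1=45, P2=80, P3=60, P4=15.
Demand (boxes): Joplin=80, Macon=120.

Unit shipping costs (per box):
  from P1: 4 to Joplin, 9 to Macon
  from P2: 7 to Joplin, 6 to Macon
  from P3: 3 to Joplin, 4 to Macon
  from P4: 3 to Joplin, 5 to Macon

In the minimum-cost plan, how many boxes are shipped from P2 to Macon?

80

Solving gives:
  P1–Joplin: 45 × 4 = 180
  P2–Macon: 80 × 6 = 480
  P3–Joplin: 20 × 3 = 60
  P3–Macon: 40 × 4 = 160
  P4–Joplin: 15 × 3 = 45
Total cost = 925.
So P2→Macon carries 80 boxes.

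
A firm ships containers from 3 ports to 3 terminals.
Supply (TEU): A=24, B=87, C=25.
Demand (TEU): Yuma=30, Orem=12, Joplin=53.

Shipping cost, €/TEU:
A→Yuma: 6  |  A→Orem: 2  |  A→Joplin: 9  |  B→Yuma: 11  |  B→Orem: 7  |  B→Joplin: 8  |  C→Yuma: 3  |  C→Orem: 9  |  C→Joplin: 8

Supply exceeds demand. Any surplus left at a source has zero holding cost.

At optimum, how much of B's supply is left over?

Minimum-cost shipments:
  A–Yuma: 5 × €6 = €30
  A–Orem: 12 × €2 = €24
  B–Joplin: 53 × €8 = €424
  C–Yuma: 25 × €3 = €75
Total cost = €553.
B ships 53 of its 87, leaving 34.

34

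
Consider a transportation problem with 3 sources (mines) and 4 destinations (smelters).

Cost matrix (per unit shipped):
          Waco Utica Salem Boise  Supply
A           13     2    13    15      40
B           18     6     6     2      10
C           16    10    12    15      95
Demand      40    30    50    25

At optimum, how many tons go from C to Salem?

50

The minimum-cost plan:
  A→Waco: 10 × 13 = 130
  A→Utica: 30 × 2 = 60
  B→Boise: 10 × 2 = 20
  C→Waco: 30 × 16 = 480
  C→Salem: 50 × 12 = 600
  C→Boise: 15 × 15 = 225
Total cost = 1515.
So C→Salem carries 50 tons.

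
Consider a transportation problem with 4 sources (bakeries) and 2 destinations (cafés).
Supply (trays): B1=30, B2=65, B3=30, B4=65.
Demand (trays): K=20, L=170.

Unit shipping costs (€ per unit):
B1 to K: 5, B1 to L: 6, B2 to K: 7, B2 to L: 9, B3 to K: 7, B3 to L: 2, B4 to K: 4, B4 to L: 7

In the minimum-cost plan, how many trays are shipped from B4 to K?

20

The minimum-cost plan:
  B1→L: 30 trays
  B2→L: 65 trays
  B3→L: 30 trays
  B4→K: 20 trays
  B4→L: 45 trays
Total cost = €1220.
So B4→K carries 20 trays.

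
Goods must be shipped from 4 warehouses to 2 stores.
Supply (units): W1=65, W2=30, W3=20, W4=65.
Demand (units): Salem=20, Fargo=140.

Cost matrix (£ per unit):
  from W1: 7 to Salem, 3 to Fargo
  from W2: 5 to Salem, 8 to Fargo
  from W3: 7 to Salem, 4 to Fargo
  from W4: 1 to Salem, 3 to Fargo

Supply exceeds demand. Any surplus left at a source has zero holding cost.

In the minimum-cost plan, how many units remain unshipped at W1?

Minimum-cost shipments:
  W1–Fargo: 65 × £3 = £195
  W2–Salem: 10 × £5 = £50
  W3–Fargo: 20 × £4 = £80
  W4–Salem: 10 × £1 = £10
  W4–Fargo: 55 × £3 = £165
Total cost = £500.
W1 ships 65 of its 65, leaving 0.

0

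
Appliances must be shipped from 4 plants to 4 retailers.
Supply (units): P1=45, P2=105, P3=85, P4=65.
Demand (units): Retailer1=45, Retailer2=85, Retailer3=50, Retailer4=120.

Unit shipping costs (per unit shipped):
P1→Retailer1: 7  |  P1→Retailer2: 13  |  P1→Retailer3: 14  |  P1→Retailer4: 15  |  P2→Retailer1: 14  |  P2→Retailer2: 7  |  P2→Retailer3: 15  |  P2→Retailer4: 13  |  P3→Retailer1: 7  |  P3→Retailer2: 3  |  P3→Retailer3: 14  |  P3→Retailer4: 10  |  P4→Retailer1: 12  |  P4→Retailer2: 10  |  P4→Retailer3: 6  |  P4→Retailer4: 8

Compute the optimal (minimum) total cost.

2355

One minimum-cost allocation:
  P1->Retailer1: 45 units
  P2->Retailer4: 105 units
  P3->Retailer2: 85 units
  P4->Retailer3: 50 units
  P4->Retailer4: 15 units
Total cost = 2355.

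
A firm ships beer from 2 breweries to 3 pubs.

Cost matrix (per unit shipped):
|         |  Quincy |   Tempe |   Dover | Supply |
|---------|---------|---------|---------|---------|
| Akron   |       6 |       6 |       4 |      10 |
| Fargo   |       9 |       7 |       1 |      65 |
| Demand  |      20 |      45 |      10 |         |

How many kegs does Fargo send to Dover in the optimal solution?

10

Optimal shipments:
  Akron->Quincy: 10 kegs
  Fargo->Quincy: 10 kegs
  Fargo->Tempe: 45 kegs
  Fargo->Dover: 10 kegs
Total cost = 475.
So Fargo→Dover carries 10 kegs.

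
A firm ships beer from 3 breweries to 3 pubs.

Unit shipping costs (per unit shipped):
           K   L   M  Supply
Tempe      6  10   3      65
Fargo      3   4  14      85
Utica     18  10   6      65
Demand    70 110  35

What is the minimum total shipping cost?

1235

A cheapest plan:
  Tempe→K: 30 × 6 = 180
  Tempe→M: 35 × 3 = 105
  Fargo→K: 40 × 3 = 120
  Fargo→L: 45 × 4 = 180
  Utica→L: 65 × 10 = 650
Total = 180 + 105 + 120 + 180 + 650 = 1235.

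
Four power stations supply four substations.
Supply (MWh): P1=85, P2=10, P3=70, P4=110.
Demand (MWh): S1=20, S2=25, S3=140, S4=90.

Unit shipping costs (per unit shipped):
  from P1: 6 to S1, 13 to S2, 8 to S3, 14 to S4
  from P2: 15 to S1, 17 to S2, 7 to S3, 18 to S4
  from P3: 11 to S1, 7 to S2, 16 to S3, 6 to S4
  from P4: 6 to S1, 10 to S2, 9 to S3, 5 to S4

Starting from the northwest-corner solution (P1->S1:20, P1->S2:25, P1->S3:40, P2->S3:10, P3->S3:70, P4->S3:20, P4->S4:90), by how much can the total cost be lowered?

Current plan cost = 20·6 + 25·13 + 40·8 + 10·7 + 70·16 + 20·9 + 90·5 = 2585.
Optimal plan:
  P1->S3: 85 × 8 = 680
  P2->S3: 10 × 7 = 70
  P3->S2: 25 × 7 = 175
  P3->S4: 45 × 6 = 270
  P4->S1: 20 × 6 = 120
  P4->S3: 45 × 9 = 405
  P4->S4: 45 × 5 = 225
Optimal cost = 1945.
Saving = 2585 − 1945 = 640.

640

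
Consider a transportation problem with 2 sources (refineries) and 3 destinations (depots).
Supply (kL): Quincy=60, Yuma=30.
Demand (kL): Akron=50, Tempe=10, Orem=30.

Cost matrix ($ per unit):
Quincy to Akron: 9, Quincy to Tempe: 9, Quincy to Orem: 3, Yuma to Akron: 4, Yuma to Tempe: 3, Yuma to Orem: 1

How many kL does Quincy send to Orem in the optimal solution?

Solving gives:
  Quincy->Akron: 30 × $9 = $270
  Quincy->Orem: 30 × $3 = $90
  Yuma->Akron: 20 × $4 = $80
  Yuma->Tempe: 10 × $3 = $30
Total cost = $470.
So Quincy→Orem carries 30 kL.

30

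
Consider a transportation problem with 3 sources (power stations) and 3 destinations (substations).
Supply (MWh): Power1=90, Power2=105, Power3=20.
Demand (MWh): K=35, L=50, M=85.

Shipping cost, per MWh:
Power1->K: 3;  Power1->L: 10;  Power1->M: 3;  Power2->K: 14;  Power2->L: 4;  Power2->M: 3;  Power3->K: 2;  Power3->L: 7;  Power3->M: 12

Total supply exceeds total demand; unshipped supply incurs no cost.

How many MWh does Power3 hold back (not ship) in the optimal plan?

0

An optimal plan:
  Power1 to K: 15 × 3 = 45
  Power1 to M: 30 × 3 = 90
  Power2 to L: 50 × 4 = 200
  Power2 to M: 55 × 3 = 165
  Power3 to K: 20 × 2 = 40
Total cost = 540.
Power3 ships 20 of its 20, leaving 0.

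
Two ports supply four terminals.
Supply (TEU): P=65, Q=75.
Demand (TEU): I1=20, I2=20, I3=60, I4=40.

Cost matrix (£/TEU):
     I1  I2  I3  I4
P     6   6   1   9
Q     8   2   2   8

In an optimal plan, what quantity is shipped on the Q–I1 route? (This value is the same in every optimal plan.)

0

The minimum-cost plan:
  P->I1: 20 × £6 = £120
  P->I3: 45 × £1 = £45
  Q->I2: 20 × £2 = £40
  Q->I3: 15 × £2 = £30
  Q->I4: 40 × £8 = £320
Total cost = £555.
The route Q→I1 is not used.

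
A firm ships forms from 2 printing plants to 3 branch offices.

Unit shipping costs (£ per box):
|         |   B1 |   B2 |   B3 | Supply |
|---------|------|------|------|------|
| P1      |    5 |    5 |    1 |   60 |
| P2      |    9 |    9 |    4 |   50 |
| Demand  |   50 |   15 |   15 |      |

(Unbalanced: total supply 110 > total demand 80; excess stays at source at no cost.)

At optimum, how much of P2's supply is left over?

An optimal plan:
  P1→B1: 50 × £5 = £250
  P1→B2: 10 × £5 = £50
  P2→B2: 5 × £9 = £45
  P2→B3: 15 × £4 = £60
Total cost = £405.
P2 ships 20 of its 50, leaving 30.

30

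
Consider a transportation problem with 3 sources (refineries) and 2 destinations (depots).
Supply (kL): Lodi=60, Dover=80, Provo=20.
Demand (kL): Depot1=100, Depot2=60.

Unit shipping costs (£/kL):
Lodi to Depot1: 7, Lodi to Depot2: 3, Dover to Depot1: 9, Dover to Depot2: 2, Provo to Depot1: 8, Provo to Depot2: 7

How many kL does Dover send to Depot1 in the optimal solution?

Optimal shipments:
  Lodi->Depot1: 60 × £7 = £420
  Dover->Depot1: 20 × £9 = £180
  Dover->Depot2: 60 × £2 = £120
  Provo->Depot1: 20 × £8 = £160
Total cost = £880.
So Dover→Depot1 carries 20 kL.

20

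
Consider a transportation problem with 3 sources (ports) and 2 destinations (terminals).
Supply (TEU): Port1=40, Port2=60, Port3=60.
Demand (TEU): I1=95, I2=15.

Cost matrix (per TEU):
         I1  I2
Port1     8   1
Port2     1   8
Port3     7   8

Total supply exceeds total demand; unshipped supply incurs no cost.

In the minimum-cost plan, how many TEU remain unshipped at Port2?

Minimum-cost shipments:
  Port1->I2: 15 × 1 = 15
  Port2->I1: 60 × 1 = 60
  Port3->I1: 35 × 7 = 245
Total cost = 320.
Port2 ships 60 of its 60, leaving 0.

0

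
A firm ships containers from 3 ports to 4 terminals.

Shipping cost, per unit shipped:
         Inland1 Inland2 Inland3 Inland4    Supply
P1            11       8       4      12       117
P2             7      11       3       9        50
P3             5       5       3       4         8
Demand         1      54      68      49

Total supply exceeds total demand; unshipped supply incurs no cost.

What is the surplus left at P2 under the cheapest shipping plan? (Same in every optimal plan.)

0

An optimal plan:
  P1 to Inland2: 54 TEU
  P1 to Inland3: 60 TEU
  P2 to Inland1: 1 TEU
  P2 to Inland3: 8 TEU
  P2 to Inland4: 41 TEU
  P3 to Inland4: 8 TEU
Total cost = 1104.
P2 ships 50 of its 50, leaving 0.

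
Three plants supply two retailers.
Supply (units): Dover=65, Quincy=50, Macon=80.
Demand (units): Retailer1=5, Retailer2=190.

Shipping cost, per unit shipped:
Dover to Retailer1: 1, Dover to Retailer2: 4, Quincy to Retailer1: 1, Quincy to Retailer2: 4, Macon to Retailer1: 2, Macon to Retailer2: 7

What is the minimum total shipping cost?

One minimum-cost allocation:
  Dover->Retailer2: 65 × 4 = 260
  Quincy->Retailer2: 50 × 4 = 200
  Macon->Retailer1: 5 × 2 = 10
  Macon->Retailer2: 75 × 7 = 525
Total = 260 + 200 + 10 + 525 = 995.

995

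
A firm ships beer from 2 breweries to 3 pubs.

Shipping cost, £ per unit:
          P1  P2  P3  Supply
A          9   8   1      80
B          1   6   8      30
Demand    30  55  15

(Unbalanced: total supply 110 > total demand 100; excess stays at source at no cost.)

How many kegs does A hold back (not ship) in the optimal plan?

10

Minimum-cost shipments:
  A to P2: 55 × £8 = £440
  A to P3: 15 × £1 = £15
  B to P1: 30 × £1 = £30
Total cost = £485.
A ships 70 of its 80, leaving 10.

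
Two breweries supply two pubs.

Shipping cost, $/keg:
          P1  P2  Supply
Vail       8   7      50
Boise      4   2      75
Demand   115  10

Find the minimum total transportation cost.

680

An optimal shipping plan:
  Vail->P1: 50 × $8 = $400
  Boise->P1: 65 × $4 = $260
  Boise->P2: 10 × $2 = $20
Total = 400 + 260 + 20 = $680.
(Supply check: Vail ships 50; Boise ships 75.)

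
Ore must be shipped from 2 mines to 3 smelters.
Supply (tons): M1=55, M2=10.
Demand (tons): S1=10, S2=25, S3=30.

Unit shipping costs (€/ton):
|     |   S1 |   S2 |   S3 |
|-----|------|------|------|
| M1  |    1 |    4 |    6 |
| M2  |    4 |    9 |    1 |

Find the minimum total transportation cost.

240

An optimal shipping plan:
  M1->S1: 10 × €1 = €10
  M1->S2: 25 × €4 = €100
  M1->S3: 20 × €6 = €120
  M2->S3: 10 × €1 = €10
Total = 10 + 100 + 120 + 10 = €240.
(Supply check: M1 ships 55; M2 ships 10.)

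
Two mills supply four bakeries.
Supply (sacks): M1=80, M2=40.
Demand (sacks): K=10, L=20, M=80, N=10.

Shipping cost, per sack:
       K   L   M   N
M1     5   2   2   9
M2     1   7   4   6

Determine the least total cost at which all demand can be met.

An optimal shipping plan:
  M1 to L: 20 sacks
  M1 to M: 60 sacks
  M2 to K: 10 sacks
  M2 to M: 20 sacks
  M2 to N: 10 sacks
Total cost = 310.

310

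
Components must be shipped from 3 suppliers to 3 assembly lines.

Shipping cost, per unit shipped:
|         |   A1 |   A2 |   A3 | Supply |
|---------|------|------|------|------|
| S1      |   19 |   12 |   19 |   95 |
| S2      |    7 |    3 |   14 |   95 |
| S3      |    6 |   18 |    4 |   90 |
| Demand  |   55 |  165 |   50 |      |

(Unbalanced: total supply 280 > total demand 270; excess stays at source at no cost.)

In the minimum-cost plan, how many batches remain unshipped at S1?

10

Minimum-cost shipments:
  S1->A2: 85 × 12 = 1020
  S2->A1: 15 × 7 = 105
  S2->A2: 80 × 3 = 240
  S3->A1: 40 × 6 = 240
  S3->A3: 50 × 4 = 200
Total cost = 1805.
S1 ships 85 of its 95, leaving 10.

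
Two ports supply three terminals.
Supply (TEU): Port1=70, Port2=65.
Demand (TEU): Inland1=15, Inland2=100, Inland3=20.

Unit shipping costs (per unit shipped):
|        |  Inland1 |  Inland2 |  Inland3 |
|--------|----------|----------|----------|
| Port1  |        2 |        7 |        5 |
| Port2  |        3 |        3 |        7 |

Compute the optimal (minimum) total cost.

570

Optimal allocation:
  Port1→Inland1: 15 TEU
  Port1→Inland2: 35 TEU
  Port1→Inland3: 20 TEU
  Port2→Inland2: 65 TEU
Total cost = 570.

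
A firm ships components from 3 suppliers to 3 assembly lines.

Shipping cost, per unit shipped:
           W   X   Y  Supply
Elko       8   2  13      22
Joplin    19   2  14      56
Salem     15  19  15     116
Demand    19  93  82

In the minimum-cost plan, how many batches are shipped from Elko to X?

The minimum-cost plan:
  Elko to X: 22 × 2 = 44
  Joplin to X: 56 × 2 = 112
  Salem to W: 19 × 15 = 285
  Salem to X: 15 × 19 = 285
  Salem to Y: 82 × 15 = 1230
Total cost = 1956.
So Elko→X carries 22 batches.

22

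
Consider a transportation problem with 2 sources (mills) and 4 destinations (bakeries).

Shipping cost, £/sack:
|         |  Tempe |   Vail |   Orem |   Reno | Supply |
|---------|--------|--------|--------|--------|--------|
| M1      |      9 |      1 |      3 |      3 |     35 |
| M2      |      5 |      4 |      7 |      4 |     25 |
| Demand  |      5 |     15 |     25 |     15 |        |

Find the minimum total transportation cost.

190

A cheapest plan:
  M1 to Vail: 10 × £1 = £10
  M1 to Orem: 25 × £3 = £75
  M2 to Tempe: 5 × £5 = £25
  M2 to Vail: 5 × £4 = £20
  M2 to Reno: 15 × £4 = £60
Total = 10 + 75 + 25 + 20 + 60 = £190.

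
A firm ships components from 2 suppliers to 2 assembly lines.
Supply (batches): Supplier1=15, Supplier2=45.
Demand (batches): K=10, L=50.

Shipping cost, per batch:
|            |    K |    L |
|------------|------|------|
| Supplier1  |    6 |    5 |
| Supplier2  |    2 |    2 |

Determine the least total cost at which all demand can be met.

165

An optimal shipping plan:
  Supplier1->L: 15 batches
  Supplier2->K: 10 batches
  Supplier2->L: 35 batches
Total cost = 165.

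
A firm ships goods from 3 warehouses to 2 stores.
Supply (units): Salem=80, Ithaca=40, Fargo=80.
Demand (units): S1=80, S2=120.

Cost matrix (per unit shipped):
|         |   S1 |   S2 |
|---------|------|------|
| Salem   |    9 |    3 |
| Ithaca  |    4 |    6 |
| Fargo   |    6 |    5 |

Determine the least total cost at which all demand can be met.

Optimal allocation:
  Salem to S2: 80 units
  Ithaca to S1: 40 units
  Fargo to S1: 40 units
  Fargo to S2: 40 units
Total cost = 840.

840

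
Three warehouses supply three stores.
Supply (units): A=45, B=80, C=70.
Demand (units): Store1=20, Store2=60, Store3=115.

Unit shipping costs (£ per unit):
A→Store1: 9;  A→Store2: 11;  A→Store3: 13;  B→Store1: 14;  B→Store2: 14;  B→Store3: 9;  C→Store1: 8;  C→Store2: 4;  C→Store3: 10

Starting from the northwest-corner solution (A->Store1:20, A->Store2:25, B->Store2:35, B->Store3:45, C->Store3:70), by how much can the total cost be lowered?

Current plan cost = 20·9 + 25·11 + 35·14 + 45·9 + 70·10 = £2050.
Optimal plan:
  A–Store1: 20 × £9 = £180
  A–Store3: 25 × £13 = £325
  B–Store3: 80 × £9 = £720
  C–Store2: 60 × £4 = £240
  C–Store3: 10 × £10 = £100
Optimal cost = £1565.
Saving = 2050 − 1565 = £485.

485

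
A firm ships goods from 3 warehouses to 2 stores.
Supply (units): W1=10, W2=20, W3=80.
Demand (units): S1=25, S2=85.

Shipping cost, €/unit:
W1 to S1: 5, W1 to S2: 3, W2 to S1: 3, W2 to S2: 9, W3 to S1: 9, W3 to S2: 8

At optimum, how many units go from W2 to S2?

Optimal shipments:
  W1->S2: 10 × €3 = €30
  W2->S1: 20 × €3 = €60
  W3->S1: 5 × €9 = €45
  W3->S2: 75 × €8 = €600
Total cost = €735.
The route W2→S2 is not used.

0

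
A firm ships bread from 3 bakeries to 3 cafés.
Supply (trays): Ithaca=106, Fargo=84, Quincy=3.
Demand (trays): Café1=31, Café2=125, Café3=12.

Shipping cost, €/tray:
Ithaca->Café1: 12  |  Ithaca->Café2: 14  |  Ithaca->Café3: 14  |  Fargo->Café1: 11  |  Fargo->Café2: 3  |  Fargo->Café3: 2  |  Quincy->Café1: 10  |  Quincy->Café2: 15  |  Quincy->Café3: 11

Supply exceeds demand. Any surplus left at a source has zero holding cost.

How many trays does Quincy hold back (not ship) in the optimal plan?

0

Minimum-cost shipments:
  Ithaca–Café1: 28 trays
  Ithaca–Café2: 53 trays
  Fargo–Café2: 72 trays
  Fargo–Café3: 12 trays
  Quincy–Café1: 3 trays
Total cost = €1348.
Quincy ships 3 of its 3, leaving 0.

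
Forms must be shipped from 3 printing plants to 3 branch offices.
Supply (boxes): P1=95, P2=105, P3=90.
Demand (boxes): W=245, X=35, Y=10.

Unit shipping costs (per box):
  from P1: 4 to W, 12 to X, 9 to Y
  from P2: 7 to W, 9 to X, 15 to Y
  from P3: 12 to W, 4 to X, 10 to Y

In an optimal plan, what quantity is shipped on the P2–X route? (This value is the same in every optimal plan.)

0

The minimum-cost plan:
  P1 to W: 95 boxes
  P2 to W: 105 boxes
  P3 to W: 45 boxes
  P3 to X: 35 boxes
  P3 to Y: 10 boxes
Total cost = 1895.
The route P2→X is not used.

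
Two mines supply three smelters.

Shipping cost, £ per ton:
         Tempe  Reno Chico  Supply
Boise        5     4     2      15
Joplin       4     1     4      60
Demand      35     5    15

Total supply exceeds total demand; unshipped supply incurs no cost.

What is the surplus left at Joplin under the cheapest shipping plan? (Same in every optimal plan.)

20

An optimal plan:
  Boise–Chico: 15 tons
  Joplin–Tempe: 35 tons
  Joplin–Reno: 5 tons
Total cost = £175.
Joplin ships 40 of its 60, leaving 20.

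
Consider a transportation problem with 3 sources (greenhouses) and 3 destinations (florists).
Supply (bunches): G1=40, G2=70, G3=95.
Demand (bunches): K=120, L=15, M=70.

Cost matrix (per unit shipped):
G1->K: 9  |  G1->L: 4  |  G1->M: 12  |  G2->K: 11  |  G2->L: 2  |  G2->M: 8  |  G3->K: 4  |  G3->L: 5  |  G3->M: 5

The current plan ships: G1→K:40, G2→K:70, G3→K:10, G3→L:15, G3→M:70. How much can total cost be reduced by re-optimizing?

Current plan cost = 40·9 + 70·11 + 10·4 + 15·5 + 70·5 = 1595.
Optimal plan:
  G1 to K: 25 × 9 = 225
  G1 to L: 15 × 4 = 60
  G2 to M: 70 × 8 = 560
  G3 to K: 95 × 4 = 380
Optimal cost = 1225.
Saving = 1595 − 1225 = 370.

370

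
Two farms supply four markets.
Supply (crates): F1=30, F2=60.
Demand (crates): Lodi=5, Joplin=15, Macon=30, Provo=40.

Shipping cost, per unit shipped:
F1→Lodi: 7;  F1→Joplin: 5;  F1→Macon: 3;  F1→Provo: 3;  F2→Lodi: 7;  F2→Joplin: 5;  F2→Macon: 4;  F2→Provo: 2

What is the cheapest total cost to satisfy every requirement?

An optimal shipping plan:
  F1->Macon: 30 × 3 = 90
  F2->Lodi: 5 × 7 = 35
  F2->Joplin: 15 × 5 = 75
  F2->Provo: 40 × 2 = 80
Total = 90 + 35 + 75 + 80 = 280.
(Supply check: F1 ships 30; F2 ships 60.)

280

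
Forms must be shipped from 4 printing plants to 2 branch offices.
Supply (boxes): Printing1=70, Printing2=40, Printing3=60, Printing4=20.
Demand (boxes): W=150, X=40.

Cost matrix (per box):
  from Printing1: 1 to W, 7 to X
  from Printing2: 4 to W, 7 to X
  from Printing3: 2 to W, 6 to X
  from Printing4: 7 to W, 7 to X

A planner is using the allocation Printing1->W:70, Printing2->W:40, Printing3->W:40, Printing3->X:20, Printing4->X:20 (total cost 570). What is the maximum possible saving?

20

Current plan cost = 70·1 + 40·4 + 40·2 + 20·6 + 20·7 = 570.
Optimal plan:
  Printing1->W: 70 × 1 = 70
  Printing2->W: 20 × 4 = 80
  Printing2->X: 20 × 7 = 140
  Printing3->W: 60 × 2 = 120
  Printing4->X: 20 × 7 = 140
Optimal cost = 550.
Saving = 570 − 550 = 20.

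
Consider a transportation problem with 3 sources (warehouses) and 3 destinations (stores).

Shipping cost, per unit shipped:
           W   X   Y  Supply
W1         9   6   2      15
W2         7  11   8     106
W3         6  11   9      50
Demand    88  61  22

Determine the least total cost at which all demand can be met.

A cheapest plan:
  W1→Y: 15 × 2 = 30
  W2→W: 38 × 7 = 266
  W2→X: 61 × 11 = 671
  W2→Y: 7 × 8 = 56
  W3→W: 50 × 6 = 300
Total = 30 + 266 + 671 + 56 + 300 = 1323.

1323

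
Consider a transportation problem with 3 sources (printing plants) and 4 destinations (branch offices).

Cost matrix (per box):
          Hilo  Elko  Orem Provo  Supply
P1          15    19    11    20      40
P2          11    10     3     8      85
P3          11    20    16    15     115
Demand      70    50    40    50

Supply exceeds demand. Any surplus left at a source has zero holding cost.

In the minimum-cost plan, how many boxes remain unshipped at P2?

0

Minimum-cost shipments:
  P1→Orem: 10 × 11 = 110
  P2→Elko: 50 × 10 = 500
  P2→Orem: 30 × 3 = 90
  P2→Provo: 5 × 8 = 40
  P3→Hilo: 70 × 11 = 770
  P3→Provo: 45 × 15 = 675
Total cost = 2185.
P2 ships 85 of its 85, leaving 0.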